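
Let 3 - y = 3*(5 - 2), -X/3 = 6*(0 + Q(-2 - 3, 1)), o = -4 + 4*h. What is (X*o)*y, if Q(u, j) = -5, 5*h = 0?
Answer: 2160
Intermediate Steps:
h = 0 (h = (1/5)*0 = 0)
o = -4 (o = -4 + 4*0 = -4 + 0 = -4)
X = 90 (X = -18*(0 - 5) = -18*(-5) = -3*(-30) = 90)
y = -6 (y = 3 - 3*(5 - 2) = 3 - 3*3 = 3 - 1*9 = 3 - 9 = -6)
(X*o)*y = (90*(-4))*(-6) = -360*(-6) = 2160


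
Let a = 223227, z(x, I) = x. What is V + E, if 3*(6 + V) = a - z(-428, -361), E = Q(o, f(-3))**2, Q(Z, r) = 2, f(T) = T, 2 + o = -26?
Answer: 223649/3 ≈ 74550.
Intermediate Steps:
o = -28 (o = -2 - 26 = -28)
E = 4 (E = 2**2 = 4)
V = 223637/3 (V = -6 + (223227 - 1*(-428))/3 = -6 + (223227 + 428)/3 = -6 + (1/3)*223655 = -6 + 223655/3 = 223637/3 ≈ 74546.)
V + E = 223637/3 + 4 = 223649/3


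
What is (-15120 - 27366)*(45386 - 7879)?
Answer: -1593522402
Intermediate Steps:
(-15120 - 27366)*(45386 - 7879) = -42486*37507 = -1593522402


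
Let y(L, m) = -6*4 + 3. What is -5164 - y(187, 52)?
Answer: -5143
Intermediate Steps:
y(L, m) = -21 (y(L, m) = -24 + 3 = -21)
-5164 - y(187, 52) = -5164 - 1*(-21) = -5164 + 21 = -5143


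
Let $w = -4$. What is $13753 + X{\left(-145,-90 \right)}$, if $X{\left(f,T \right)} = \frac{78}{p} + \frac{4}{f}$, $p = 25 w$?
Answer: $\frac{19940679}{1450} \approx 13752.0$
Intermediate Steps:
$p = -100$ ($p = 25 \left(-4\right) = -100$)
$X{\left(f,T \right)} = - \frac{39}{50} + \frac{4}{f}$ ($X{\left(f,T \right)} = \frac{78}{-100} + \frac{4}{f} = 78 \left(- \frac{1}{100}\right) + \frac{4}{f} = - \frac{39}{50} + \frac{4}{f}$)
$13753 + X{\left(-145,-90 \right)} = 13753 - \left(\frac{39}{50} - \frac{4}{-145}\right) = 13753 + \left(- \frac{39}{50} + 4 \left(- \frac{1}{145}\right)\right) = 13753 - \frac{1171}{1450} = \frac{19940679}{1450}$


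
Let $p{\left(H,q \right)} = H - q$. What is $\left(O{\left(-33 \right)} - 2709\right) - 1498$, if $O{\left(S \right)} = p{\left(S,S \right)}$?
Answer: $-4207$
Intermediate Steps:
$O{\left(S \right)} = 0$ ($O{\left(S \right)} = S - S = 0$)
$\left(O{\left(-33 \right)} - 2709\right) - 1498 = \left(0 - 2709\right) - 1498 = -2709 - 1498 = -4207$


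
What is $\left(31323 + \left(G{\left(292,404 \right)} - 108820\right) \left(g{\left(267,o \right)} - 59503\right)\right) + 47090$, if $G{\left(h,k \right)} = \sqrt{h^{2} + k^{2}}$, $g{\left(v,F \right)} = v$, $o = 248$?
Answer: $6446139933 - 236944 \sqrt{15530} \approx 6.4166 \cdot 10^{9}$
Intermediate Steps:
$\left(31323 + \left(G{\left(292,404 \right)} - 108820\right) \left(g{\left(267,o \right)} - 59503\right)\right) + 47090 = \left(31323 + \left(\sqrt{292^{2} + 404^{2}} - 108820\right) \left(267 - 59503\right)\right) + 47090 = \left(31323 + \left(\sqrt{85264 + 163216} - 108820\right) \left(-59236\right)\right) + 47090 = \left(31323 + \left(\sqrt{248480} - 108820\right) \left(-59236\right)\right) + 47090 = \left(31323 + \left(4 \sqrt{15530} - 108820\right) \left(-59236\right)\right) + 47090 = \left(31323 + \left(-108820 + 4 \sqrt{15530}\right) \left(-59236\right)\right) + 47090 = \left(31323 + \left(6446061520 - 236944 \sqrt{15530}\right)\right) + 47090 = \left(6446092843 - 236944 \sqrt{15530}\right) + 47090 = 6446139933 - 236944 \sqrt{15530}$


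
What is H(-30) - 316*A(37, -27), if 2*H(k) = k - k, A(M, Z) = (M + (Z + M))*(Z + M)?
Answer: -148520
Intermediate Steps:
A(M, Z) = (M + Z)*(Z + 2*M) (A(M, Z) = (M + (M + Z))*(M + Z) = (Z + 2*M)*(M + Z) = (M + Z)*(Z + 2*M))
H(k) = 0 (H(k) = (k - k)/2 = (1/2)*0 = 0)
H(-30) - 316*A(37, -27) = 0 - 316*((-27)**2 + 2*37**2 + 3*37*(-27)) = 0 - 316*(729 + 2*1369 - 2997) = 0 - 316*(729 + 2738 - 2997) = 0 - 316*470 = 0 - 148520 = -148520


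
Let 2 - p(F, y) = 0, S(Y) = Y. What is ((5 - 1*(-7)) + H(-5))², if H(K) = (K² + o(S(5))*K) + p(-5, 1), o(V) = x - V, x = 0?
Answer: 4096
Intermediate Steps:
o(V) = -V (o(V) = 0 - V = -V)
p(F, y) = 2 (p(F, y) = 2 - 1*0 = 2 + 0 = 2)
H(K) = 2 + K² - 5*K (H(K) = (K² + (-1*5)*K) + 2 = (K² - 5*K) + 2 = 2 + K² - 5*K)
((5 - 1*(-7)) + H(-5))² = ((5 - 1*(-7)) + (2 + (-5)² - 5*(-5)))² = ((5 + 7) + (2 + 25 + 25))² = (12 + 52)² = 64² = 4096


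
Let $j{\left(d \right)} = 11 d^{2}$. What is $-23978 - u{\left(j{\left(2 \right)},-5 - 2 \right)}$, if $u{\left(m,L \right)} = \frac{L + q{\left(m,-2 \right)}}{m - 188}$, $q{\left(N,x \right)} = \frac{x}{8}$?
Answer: $- \frac{13811357}{576} \approx -23978.0$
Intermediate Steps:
$q{\left(N,x \right)} = \frac{x}{8}$ ($q{\left(N,x \right)} = x \frac{1}{8} = \frac{x}{8}$)
$u{\left(m,L \right)} = \frac{- \frac{1}{4} + L}{-188 + m}$ ($u{\left(m,L \right)} = \frac{L + \frac{1}{8} \left(-2\right)}{m - 188} = \frac{L - \frac{1}{4}}{-188 + m} = \frac{- \frac{1}{4} + L}{-188 + m}$)
$-23978 - u{\left(j{\left(2 \right)},-5 - 2 \right)} = -23978 - \frac{- \frac{1}{4} - 7}{-188 + 11 \cdot 2^{2}} = -23978 - \frac{- \frac{1}{4} - 7}{-188 + 11 \cdot 4} = -23978 - \frac{- \frac{1}{4} - 7}{-188 + 44} = -23978 - \frac{1}{-144} \left(- \frac{29}{4}\right) = -23978 - \left(- \frac{1}{144}\right) \left(- \frac{29}{4}\right) = -23978 - \frac{29}{576} = - \frac{13811357}{576}$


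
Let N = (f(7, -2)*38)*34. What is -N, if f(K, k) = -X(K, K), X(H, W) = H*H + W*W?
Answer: 126616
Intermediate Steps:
X(H, W) = H**2 + W**2
f(K, k) = -2*K**2 (f(K, k) = -(K**2 + K**2) = -2*K**2)
N = -126616 (N = (-2*7**2*38)*34 = (-2*49*38)*34 = -98*38*34 = -3724*34 = -126616)
-N = -1*(-126616) = 126616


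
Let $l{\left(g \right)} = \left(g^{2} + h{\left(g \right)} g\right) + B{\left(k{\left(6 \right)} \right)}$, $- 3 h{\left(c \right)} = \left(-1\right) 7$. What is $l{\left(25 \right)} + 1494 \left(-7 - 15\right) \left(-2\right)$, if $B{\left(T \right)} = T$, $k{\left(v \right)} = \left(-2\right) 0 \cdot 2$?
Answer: $\frac{199258}{3} \approx 66419.0$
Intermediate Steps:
$h{\left(c \right)} = \frac{7}{3}$ ($h{\left(c \right)} = - \frac{\left(-1\right) 7}{3} = \left(- \frac{1}{3}\right) \left(-7\right) = \frac{7}{3}$)
$k{\left(v \right)} = 0$ ($k{\left(v \right)} = 0 \cdot 2 = 0$)
$l{\left(g \right)} = g^{2} + \frac{7 g}{3}$ ($l{\left(g \right)} = \left(g^{2} + \frac{7 g}{3}\right) + 0 = g^{2} + \frac{7 g}{3}$)
$l{\left(25 \right)} + 1494 \left(-7 - 15\right) \left(-2\right) = \frac{1}{3} \cdot 25 \left(7 + 3 \cdot 25\right) + 1494 \left(-7 - 15\right) \left(-2\right) = \frac{1}{3} \cdot 25 \left(7 + 75\right) + 1494 \left(\left(-22\right) \left(-2\right)\right) = \frac{1}{3} \cdot 25 \cdot 82 + 1494 \cdot 44 = \frac{2050}{3} + 65736 = \frac{199258}{3}$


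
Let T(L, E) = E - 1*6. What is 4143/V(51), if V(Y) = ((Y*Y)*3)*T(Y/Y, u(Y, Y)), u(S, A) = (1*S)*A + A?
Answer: 1381/6882246 ≈ 0.00020066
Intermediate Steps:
u(S, A) = A + A*S (u(S, A) = S*A + A = A*S + A = A + A*S)
T(L, E) = -6 + E (T(L, E) = E - 6 = -6 + E)
V(Y) = 3*Y²*(-6 + Y*(1 + Y)) (V(Y) = ((Y*Y)*3)*(-6 + Y*(1 + Y)) = (Y²*3)*(-6 + Y*(1 + Y)) = (3*Y²)*(-6 + Y*(1 + Y)) = 3*Y²*(-6 + Y*(1 + Y)))
4143/V(51) = 4143/((3*51²*(-6 + 51*(1 + 51)))) = 4143/((3*2601*(-6 + 51*52))) = 4143/((3*2601*(-6 + 2652))) = 4143/((3*2601*2646)) = 4143/20646738 = 4143*(1/20646738) = 1381/6882246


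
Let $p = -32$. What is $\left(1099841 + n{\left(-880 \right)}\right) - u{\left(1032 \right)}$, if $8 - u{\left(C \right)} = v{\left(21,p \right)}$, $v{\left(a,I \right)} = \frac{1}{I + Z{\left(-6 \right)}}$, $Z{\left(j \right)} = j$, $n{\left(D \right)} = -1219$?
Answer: $\frac{41747331}{38} \approx 1.0986 \cdot 10^{6}$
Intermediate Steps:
$v{\left(a,I \right)} = \frac{1}{-6 + I}$ ($v{\left(a,I \right)} = \frac{1}{I - 6} = \frac{1}{-6 + I}$)
$u{\left(C \right)} = \frac{305}{38}$ ($u{\left(C \right)} = 8 - \frac{1}{-6 - 32} = 8 - \frac{1}{-38} = 8 - - \frac{1}{38} = 8 + \frac{1}{38} = \frac{305}{38}$)
$\left(1099841 + n{\left(-880 \right)}\right) - u{\left(1032 \right)} = \left(1099841 - 1219\right) - \frac{305}{38} = 1098622 - \frac{305}{38} = \frac{41747331}{38}$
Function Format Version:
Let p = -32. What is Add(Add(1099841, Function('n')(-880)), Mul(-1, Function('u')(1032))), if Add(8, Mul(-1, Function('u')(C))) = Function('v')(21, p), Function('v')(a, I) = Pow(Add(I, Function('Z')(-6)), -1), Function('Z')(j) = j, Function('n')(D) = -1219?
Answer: Rational(41747331, 38) ≈ 1.0986e+6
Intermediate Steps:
Function('v')(a, I) = Pow(Add(-6, I), -1) (Function('v')(a, I) = Pow(Add(I, -6), -1) = Pow(Add(-6, I), -1))
Function('u')(C) = Rational(305, 38) (Function('u')(C) = Add(8, Mul(-1, Pow(Add(-6, -32), -1))) = Add(8, Mul(-1, Pow(-38, -1))) = Add(8, Mul(-1, Rational(-1, 38))) = Add(8, Rational(1, 38)) = Rational(305, 38))
Add(Add(1099841, Function('n')(-880)), Mul(-1, Function('u')(1032))) = Add(Add(1099841, -1219), Mul(-1, Rational(305, 38))) = Add(1098622, Rational(-305, 38)) = Rational(41747331, 38)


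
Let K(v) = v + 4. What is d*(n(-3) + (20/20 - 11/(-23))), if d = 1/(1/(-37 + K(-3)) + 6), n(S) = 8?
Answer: 7848/4945 ≈ 1.5871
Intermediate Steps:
K(v) = 4 + v
d = 36/215 (d = 1/(1/(-37 + (4 - 3)) + 6) = 1/(1/(-37 + 1) + 6) = 1/(1/(-36) + 6) = 1/(-1/36 + 6) = 1/(215/36) = 36/215 ≈ 0.16744)
d*(n(-3) + (20/20 - 11/(-23))) = 36*(8 + (20/20 - 11/(-23)))/215 = 36*(8 + (20*(1/20) - 11*(-1/23)))/215 = 36*(8 + (1 + 11/23))/215 = 36*(8 + 34/23)/215 = (36/215)*(218/23) = 7848/4945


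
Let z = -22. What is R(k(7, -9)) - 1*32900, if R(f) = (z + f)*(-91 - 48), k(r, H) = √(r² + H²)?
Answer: -29842 - 139*√130 ≈ -31427.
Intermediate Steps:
k(r, H) = √(H² + r²)
R(f) = 3058 - 139*f (R(f) = (-22 + f)*(-91 - 48) = (-22 + f)*(-139) = 3058 - 139*f)
R(k(7, -9)) - 1*32900 = (3058 - 139*√((-9)² + 7²)) - 1*32900 = (3058 - 139*√(81 + 49)) - 32900 = (3058 - 139*√130) - 32900 = -29842 - 139*√130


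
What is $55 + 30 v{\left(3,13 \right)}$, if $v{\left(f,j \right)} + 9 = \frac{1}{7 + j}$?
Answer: $- \frac{427}{2} \approx -213.5$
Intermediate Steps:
$v{\left(f,j \right)} = -9 + \frac{1}{7 + j}$
$55 + 30 v{\left(3,13 \right)} = 55 + 30 \frac{-62 - 117}{7 + 13} = 55 + 30 \frac{-62 - 117}{20} = 55 + 30 \cdot \frac{1}{20} \left(-179\right) = 55 + 30 \left(- \frac{179}{20}\right) = 55 - \frac{537}{2} = - \frac{427}{2}$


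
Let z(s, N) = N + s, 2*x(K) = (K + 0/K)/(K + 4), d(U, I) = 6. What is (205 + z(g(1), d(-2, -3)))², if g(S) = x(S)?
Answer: 4456321/100 ≈ 44563.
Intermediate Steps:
x(K) = K/(2*(4 + K)) (x(K) = ((K + 0/K)/(K + 4))/2 = ((K + 0)/(4 + K))/2 = (K/(4 + K))/2 = K/(2*(4 + K)))
g(S) = S/(2*(4 + S))
(205 + z(g(1), d(-2, -3)))² = (205 + (6 + (½)*1/(4 + 1)))² = (205 + (6 + (½)*1/5))² = (205 + (6 + (½)*1*(⅕)))² = (205 + (6 + ⅒))² = (205 + 61/10)² = (2111/10)² = 4456321/100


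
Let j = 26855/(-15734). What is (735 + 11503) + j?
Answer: 192525837/15734 ≈ 12236.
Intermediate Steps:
j = -26855/15734 (j = 26855*(-1/15734) = -26855/15734 ≈ -1.7068)
(735 + 11503) + j = (735 + 11503) - 26855/15734 = 12238 - 26855/15734 = 192525837/15734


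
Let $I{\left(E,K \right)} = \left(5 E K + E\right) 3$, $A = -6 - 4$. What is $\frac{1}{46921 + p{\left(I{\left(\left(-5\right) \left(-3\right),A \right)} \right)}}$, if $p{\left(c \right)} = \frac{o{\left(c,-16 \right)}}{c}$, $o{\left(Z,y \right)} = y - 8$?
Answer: $\frac{735}{34486943} \approx 2.1312 \cdot 10^{-5}$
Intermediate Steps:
$A = -10$
$o{\left(Z,y \right)} = -8 + y$
$I{\left(E,K \right)} = 3 E + 15 E K$ ($I{\left(E,K \right)} = \left(5 E K + E\right) 3 = \left(E + 5 E K\right) 3 = 3 E + 15 E K$)
$p{\left(c \right)} = - \frac{24}{c}$ ($p{\left(c \right)} = \frac{-8 - 16}{c} = - \frac{24}{c}$)
$\frac{1}{46921 + p{\left(I{\left(\left(-5\right) \left(-3\right),A \right)} \right)}} = \frac{1}{46921 - \frac{24}{3 \left(\left(-5\right) \left(-3\right)\right) \left(1 + 5 \left(-10\right)\right)}} = \frac{1}{46921 - \frac{24}{3 \cdot 15 \left(1 - 50\right)}} = \frac{1}{46921 - \frac{24}{3 \cdot 15 \left(-49\right)}} = \frac{1}{46921 - \frac{24}{-2205}} = \frac{1}{46921 - - \frac{8}{735}} = \frac{1}{46921 + \frac{8}{735}} = \frac{1}{\frac{34486943}{735}} = \frac{735}{34486943}$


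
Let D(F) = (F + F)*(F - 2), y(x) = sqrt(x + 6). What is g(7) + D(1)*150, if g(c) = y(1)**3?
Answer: -300 + 7*sqrt(7) ≈ -281.48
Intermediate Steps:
y(x) = sqrt(6 + x)
D(F) = 2*F*(-2 + F) (D(F) = (2*F)*(-2 + F) = 2*F*(-2 + F))
g(c) = 7*sqrt(7) (g(c) = (sqrt(6 + 1))**3 = (sqrt(7))**3 = 7*sqrt(7))
g(7) + D(1)*150 = 7*sqrt(7) + (2*1*(-2 + 1))*150 = 7*sqrt(7) + (2*1*(-1))*150 = 7*sqrt(7) - 2*150 = 7*sqrt(7) - 300 = -300 + 7*sqrt(7)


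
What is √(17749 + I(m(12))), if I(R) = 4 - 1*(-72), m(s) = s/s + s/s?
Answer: 5*√713 ≈ 133.51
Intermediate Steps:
m(s) = 2 (m(s) = 1 + 1 = 2)
I(R) = 76 (I(R) = 4 + 72 = 76)
√(17749 + I(m(12))) = √(17749 + 76) = √17825 = 5*√713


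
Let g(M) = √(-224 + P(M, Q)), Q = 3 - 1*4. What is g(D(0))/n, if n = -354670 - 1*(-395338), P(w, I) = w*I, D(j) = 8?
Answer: I*√58/20334 ≈ 0.00037453*I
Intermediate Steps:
Q = -1 (Q = 3 - 4 = -1)
P(w, I) = I*w
g(M) = √(-224 - M)
n = 40668 (n = -354670 + 395338 = 40668)
g(D(0))/n = √(-224 - 1*8)/40668 = √(-224 - 8)*(1/40668) = √(-232)*(1/40668) = (2*I*√58)*(1/40668) = I*√58/20334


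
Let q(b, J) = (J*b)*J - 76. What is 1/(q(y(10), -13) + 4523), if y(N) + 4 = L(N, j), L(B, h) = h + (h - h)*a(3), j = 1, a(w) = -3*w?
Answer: 1/3940 ≈ 0.00025381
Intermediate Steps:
L(B, h) = h (L(B, h) = h + (h - h)*(-3*3) = h + 0*(-9) = h + 0 = h)
y(N) = -3 (y(N) = -4 + 1 = -3)
q(b, J) = -76 + b*J**2 (q(b, J) = b*J**2 - 76 = -76 + b*J**2)
1/(q(y(10), -13) + 4523) = 1/((-76 - 3*(-13)**2) + 4523) = 1/((-76 - 3*169) + 4523) = 1/((-76 - 507) + 4523) = 1/(-583 + 4523) = 1/3940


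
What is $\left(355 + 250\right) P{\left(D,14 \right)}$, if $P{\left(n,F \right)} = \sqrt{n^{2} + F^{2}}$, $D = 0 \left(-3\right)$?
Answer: $8470$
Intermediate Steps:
$D = 0$
$P{\left(n,F \right)} = \sqrt{F^{2} + n^{2}}$
$\left(355 + 250\right) P{\left(D,14 \right)} = \left(355 + 250\right) \sqrt{14^{2} + 0^{2}} = 605 \sqrt{196 + 0} = 605 \sqrt{196} = 605 \cdot 14 = 8470$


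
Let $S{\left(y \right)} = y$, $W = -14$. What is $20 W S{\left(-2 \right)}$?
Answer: $560$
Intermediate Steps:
$20 W S{\left(-2 \right)} = 20 \left(-14\right) \left(-2\right) = \left(-280\right) \left(-2\right) = 560$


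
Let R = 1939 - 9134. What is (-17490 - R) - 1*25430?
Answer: -35725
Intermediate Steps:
R = -7195
(-17490 - R) - 1*25430 = (-17490 - 1*(-7195)) - 1*25430 = (-17490 + 7195) - 25430 = -10295 - 25430 = -35725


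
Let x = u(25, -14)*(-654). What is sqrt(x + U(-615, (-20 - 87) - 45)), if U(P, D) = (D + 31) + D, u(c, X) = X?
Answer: 3*sqrt(987) ≈ 94.250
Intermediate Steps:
U(P, D) = 31 + 2*D (U(P, D) = (31 + D) + D = 31 + 2*D)
x = 9156 (x = -14*(-654) = 9156)
sqrt(x + U(-615, (-20 - 87) - 45)) = sqrt(9156 + (31 + 2*((-20 - 87) - 45))) = sqrt(9156 + (31 + 2*(-107 - 45))) = sqrt(9156 + (31 + 2*(-152))) = sqrt(9156 + (31 - 304)) = sqrt(9156 - 273) = sqrt(8883) = 3*sqrt(987)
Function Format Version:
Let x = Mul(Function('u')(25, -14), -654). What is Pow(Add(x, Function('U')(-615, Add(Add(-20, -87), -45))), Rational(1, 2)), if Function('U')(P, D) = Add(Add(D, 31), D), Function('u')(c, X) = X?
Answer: Mul(3, Pow(987, Rational(1, 2))) ≈ 94.250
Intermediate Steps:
Function('U')(P, D) = Add(31, Mul(2, D)) (Function('U')(P, D) = Add(Add(31, D), D) = Add(31, Mul(2, D)))
x = 9156 (x = Mul(-14, -654) = 9156)
Pow(Add(x, Function('U')(-615, Add(Add(-20, -87), -45))), Rational(1, 2)) = Pow(Add(9156, Add(31, Mul(2, Add(Add(-20, -87), -45)))), Rational(1, 2)) = Pow(Add(9156, Add(31, Mul(2, Add(-107, -45)))), Rational(1, 2)) = Pow(Add(9156, Add(31, Mul(2, -152))), Rational(1, 2)) = Pow(Add(9156, Add(31, -304)), Rational(1, 2)) = Pow(Add(9156, -273), Rational(1, 2)) = Pow(8883, Rational(1, 2)) = Mul(3, Pow(987, Rational(1, 2)))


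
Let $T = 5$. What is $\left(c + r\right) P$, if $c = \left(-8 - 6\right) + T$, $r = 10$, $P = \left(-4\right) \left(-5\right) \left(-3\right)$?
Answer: $-60$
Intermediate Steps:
$P = -60$ ($P = 20 \left(-3\right) = -60$)
$c = -9$ ($c = \left(-8 - 6\right) + 5 = -14 + 5 = -9$)
$\left(c + r\right) P = \left(-9 + 10\right) \left(-60\right) = 1 \left(-60\right) = -60$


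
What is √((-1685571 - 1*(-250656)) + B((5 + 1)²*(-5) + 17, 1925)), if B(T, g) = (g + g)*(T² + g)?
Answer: 3*√12029665 ≈ 10405.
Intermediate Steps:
B(T, g) = 2*g*(g + T²) (B(T, g) = (2*g)*(g + T²) = 2*g*(g + T²))
√((-1685571 - 1*(-250656)) + B((5 + 1)²*(-5) + 17, 1925)) = √((-1685571 - 1*(-250656)) + 2*1925*(1925 + ((5 + 1)²*(-5) + 17)²)) = √((-1685571 + 250656) + 2*1925*(1925 + (6²*(-5) + 17)²)) = √(-1434915 + 2*1925*(1925 + (36*(-5) + 17)²)) = √(-1434915 + 2*1925*(1925 + (-180 + 17)²)) = √(-1434915 + 2*1925*(1925 + (-163)²)) = √(-1434915 + 2*1925*(1925 + 26569)) = √(-1434915 + 2*1925*28494) = √(-1434915 + 109701900) = √108266985 = 3*√12029665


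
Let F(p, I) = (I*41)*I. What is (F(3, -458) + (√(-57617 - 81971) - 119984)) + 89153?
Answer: 8569493 + 2*I*√34897 ≈ 8.5695e+6 + 373.61*I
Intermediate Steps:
F(p, I) = 41*I² (F(p, I) = (41*I)*I = 41*I²)
(F(3, -458) + (√(-57617 - 81971) - 119984)) + 89153 = (41*(-458)² + (√(-57617 - 81971) - 119984)) + 89153 = (41*209764 + (√(-139588) - 119984)) + 89153 = (8600324 + (2*I*√34897 - 119984)) + 89153 = (8600324 + (-119984 + 2*I*√34897)) + 89153 = (8480340 + 2*I*√34897) + 89153 = 8569493 + 2*I*√34897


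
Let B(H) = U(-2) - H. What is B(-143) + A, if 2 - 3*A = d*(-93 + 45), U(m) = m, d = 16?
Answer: 1193/3 ≈ 397.67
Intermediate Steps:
B(H) = -2 - H
A = 770/3 (A = ⅔ - 16*(-93 + 45)/3 = ⅔ - 16*(-48)/3 = ⅔ - ⅓*(-768) = ⅔ + 256 = 770/3 ≈ 256.67)
B(-143) + A = (-2 - 1*(-143)) + 770/3 = (-2 + 143) + 770/3 = 141 + 770/3 = 1193/3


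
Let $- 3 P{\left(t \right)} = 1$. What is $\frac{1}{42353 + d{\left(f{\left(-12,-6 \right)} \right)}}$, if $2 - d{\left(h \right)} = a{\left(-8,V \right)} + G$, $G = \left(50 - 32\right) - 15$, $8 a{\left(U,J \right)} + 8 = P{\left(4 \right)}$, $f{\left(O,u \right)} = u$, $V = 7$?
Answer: $\frac{24}{1016473} \approx 2.3611 \cdot 10^{-5}$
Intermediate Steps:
$P{\left(t \right)} = - \frac{1}{3}$ ($P{\left(t \right)} = \left(- \frac{1}{3}\right) 1 = - \frac{1}{3}$)
$a{\left(U,J \right)} = - \frac{25}{24}$ ($a{\left(U,J \right)} = -1 + \frac{1}{8} \left(- \frac{1}{3}\right) = -1 - \frac{1}{24} = - \frac{25}{24}$)
$G = 3$ ($G = 18 - 15 = 3$)
$d{\left(h \right)} = \frac{1}{24}$ ($d{\left(h \right)} = 2 - \left(- \frac{25}{24} + 3\right) = 2 - \frac{47}{24} = \frac{1}{24}$)
$\frac{1}{42353 + d{\left(f{\left(-12,-6 \right)} \right)}} = \frac{1}{42353 + \frac{1}{24}} = \frac{1}{\frac{1016473}{24}} = \frac{24}{1016473}$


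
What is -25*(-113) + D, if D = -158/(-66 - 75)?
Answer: 398483/141 ≈ 2826.1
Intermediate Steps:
D = 158/141 (D = -158/(-141) = -158*(-1/141) = 158/141 ≈ 1.1206)
-25*(-113) + D = -25*(-113) + 158/141 = 2825 + 158/141 = 398483/141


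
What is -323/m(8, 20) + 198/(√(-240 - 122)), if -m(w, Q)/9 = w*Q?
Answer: 323/1440 - 99*I*√362/181 ≈ 0.22431 - 10.407*I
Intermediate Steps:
m(w, Q) = -9*Q*w (m(w, Q) = -9*w*Q = -9*Q*w)
-323/m(8, 20) + 198/(√(-240 - 122)) = -323/((-9*20*8)) + 198/(√(-240 - 122)) = -323/(-1440) + 198/(√(-362)) = -323*(-1/1440) + 198/((I*√362)) = 323/1440 + 198*(-I*√362/362) = 323/1440 - 99*I*√362/181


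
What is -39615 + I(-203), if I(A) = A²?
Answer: 1594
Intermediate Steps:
-39615 + I(-203) = -39615 + (-203)² = -39615 + 41209 = 1594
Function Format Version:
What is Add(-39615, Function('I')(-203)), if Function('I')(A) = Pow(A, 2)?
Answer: 1594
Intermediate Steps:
Add(-39615, Function('I')(-203)) = Add(-39615, Pow(-203, 2)) = Add(-39615, 41209) = 1594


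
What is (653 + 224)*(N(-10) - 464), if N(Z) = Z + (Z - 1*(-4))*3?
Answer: -431484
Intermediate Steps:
N(Z) = 12 + 4*Z (N(Z) = Z + (Z + 4)*3 = Z + (4 + Z)*3 = Z + (12 + 3*Z) = 12 + 4*Z)
(653 + 224)*(N(-10) - 464) = (653 + 224)*((12 + 4*(-10)) - 464) = 877*((12 - 40) - 464) = 877*(-28 - 464) = 877*(-492) = -431484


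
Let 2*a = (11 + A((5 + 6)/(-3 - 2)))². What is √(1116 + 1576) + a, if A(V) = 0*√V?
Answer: 121/2 + 2*√673 ≈ 112.38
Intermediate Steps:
A(V) = 0
a = 121/2 (a = (11 + 0)²/2 = (½)*11² = (½)*121 = 121/2 ≈ 60.500)
√(1116 + 1576) + a = √(1116 + 1576) + 121/2 = √2692 + 121/2 = 2*√673 + 121/2 = 121/2 + 2*√673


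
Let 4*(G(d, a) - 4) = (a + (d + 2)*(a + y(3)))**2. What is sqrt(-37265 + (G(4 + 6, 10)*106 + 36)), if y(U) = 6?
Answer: sqrt(1044501) ≈ 1022.0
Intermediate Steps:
G(d, a) = 4 + (a + (2 + d)*(6 + a))**2/4 (G(d, a) = 4 + (a + (d + 2)*(a + 6))**2/4 = 4 + (a + (2 + d)*(6 + a))**2/4)
sqrt(-37265 + (G(4 + 6, 10)*106 + 36)) = sqrt(-37265 + ((4 + (12 + 3*10 + 6*(4 + 6) + 10*(4 + 6))**2/4)*106 + 36)) = sqrt(-37265 + ((4 + (12 + 30 + 6*10 + 10*10)**2/4)*106 + 36)) = sqrt(-37265 + ((4 + (12 + 30 + 60 + 100)**2/4)*106 + 36)) = sqrt(-37265 + ((4 + (1/4)*202**2)*106 + 36)) = sqrt(-37265 + ((4 + (1/4)*40804)*106 + 36)) = sqrt(-37265 + ((4 + 10201)*106 + 36)) = sqrt(-37265 + (10205*106 + 36)) = sqrt(-37265 + (1081730 + 36)) = sqrt(-37265 + 1081766) = sqrt(1044501)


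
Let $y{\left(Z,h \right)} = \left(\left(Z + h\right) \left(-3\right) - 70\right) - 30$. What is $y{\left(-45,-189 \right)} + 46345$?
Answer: $46947$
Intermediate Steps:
$y{\left(Z,h \right)} = -100 - 3 Z - 3 h$ ($y{\left(Z,h \right)} = \left(\left(- 3 Z - 3 h\right) - 70\right) - 30 = \left(-70 - 3 Z - 3 h\right) - 30 = -100 - 3 Z - 3 h$)
$y{\left(-45,-189 \right)} + 46345 = \left(-100 - -135 - -567\right) + 46345 = \left(-100 + 135 + 567\right) + 46345 = 602 + 46345 = 46947$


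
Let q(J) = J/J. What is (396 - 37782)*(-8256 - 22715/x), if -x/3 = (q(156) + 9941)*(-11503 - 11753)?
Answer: 11894226784231727/38535192 ≈ 3.0866e+8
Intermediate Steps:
q(J) = 1
x = 693633456 (x = -3*(1 + 9941)*(-11503 - 11753) = -29826*(-23256) = -3*(-231211152) = 693633456)
(396 - 37782)*(-8256 - 22715/x) = (396 - 37782)*(-8256 - 22715/693633456) = -37386*(-8256 - 22715*1/693633456) = -37386*(-8256 - 22715/693633456) = -37386*(-5726637835451/693633456) = 11894226784231727/38535192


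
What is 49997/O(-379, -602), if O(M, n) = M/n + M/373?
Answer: -11226626362/86791 ≈ -1.2935e+5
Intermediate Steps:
O(M, n) = M/373 + M/n (O(M, n) = M/n + M*(1/373) = M/n + M/373 = M/373 + M/n)
49997/O(-379, -602) = 49997/((1/373)*(-379) - 379/(-602)) = 49997/(-379/373 - 379*(-1/602)) = 49997/(-379/373 + 379/602) = 49997/(-86791/224546) = 49997*(-224546/86791) = -11226626362/86791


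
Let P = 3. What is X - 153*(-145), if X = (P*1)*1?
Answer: 22188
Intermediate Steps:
X = 3 (X = (3*1)*1 = 3*1 = 3)
X - 153*(-145) = 3 - 153*(-145) = 3 + 22185 = 22188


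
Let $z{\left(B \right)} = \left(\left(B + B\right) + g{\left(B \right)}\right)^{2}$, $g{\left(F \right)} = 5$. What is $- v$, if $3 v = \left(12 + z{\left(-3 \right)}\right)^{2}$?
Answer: $- \frac{169}{3} \approx -56.333$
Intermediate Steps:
$z{\left(B \right)} = \left(5 + 2 B\right)^{2}$ ($z{\left(B \right)} = \left(\left(B + B\right) + 5\right)^{2} = \left(2 B + 5\right)^{2} = \left(5 + 2 B\right)^{2}$)
$v = \frac{169}{3}$ ($v = \frac{\left(12 + \left(5 + 2 \left(-3\right)\right)^{2}\right)^{2}}{3} = \frac{\left(12 + \left(5 - 6\right)^{2}\right)^{2}}{3} = \frac{\left(12 + \left(-1\right)^{2}\right)^{2}}{3} = \frac{\left(12 + 1\right)^{2}}{3} = \frac{13^{2}}{3} = \frac{1}{3} \cdot 169 = \frac{169}{3} \approx 56.333$)
$- v = \left(-1\right) \frac{169}{3} = - \frac{169}{3}$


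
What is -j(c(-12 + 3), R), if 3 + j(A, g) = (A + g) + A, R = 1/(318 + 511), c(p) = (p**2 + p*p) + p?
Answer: -251188/829 ≈ -303.00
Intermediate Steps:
c(p) = p + 2*p**2 (c(p) = (p**2 + p**2) + p = 2*p**2 + p = p + 2*p**2)
R = 1/829 ≈ 0.0012063
j(A, g) = -3 + g + 2*A (j(A, g) = -3 + ((A + g) + A) = -3 + (g + 2*A) = -3 + g + 2*A)
-j(c(-12 + 3), R) = -(-3 + 1/829 + 2*((-12 + 3)*(1 + 2*(-12 + 3)))) = -(-3 + 1/829 + 2*(-9*(1 + 2*(-9)))) = -(-3 + 1/829 + 2*(-9*(1 - 18))) = -(-3 + 1/829 + 2*(-9*(-17))) = -(-3 + 1/829 + 2*153) = -(-3 + 1/829 + 306) = -1*251188/829 = -251188/829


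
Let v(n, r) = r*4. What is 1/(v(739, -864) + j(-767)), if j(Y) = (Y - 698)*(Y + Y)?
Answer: 1/2243854 ≈ 4.4566e-7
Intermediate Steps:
v(n, r) = 4*r
j(Y) = 2*Y*(-698 + Y) (j(Y) = (-698 + Y)*(2*Y) = 2*Y*(-698 + Y))
1/(v(739, -864) + j(-767)) = 1/(4*(-864) + 2*(-767)*(-698 - 767)) = 1/(-3456 + 2*(-767)*(-1465)) = 1/(-3456 + 2247310) = 1/2243854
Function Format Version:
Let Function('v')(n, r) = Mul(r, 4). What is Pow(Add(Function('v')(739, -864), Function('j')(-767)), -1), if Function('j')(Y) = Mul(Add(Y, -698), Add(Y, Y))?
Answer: Rational(1, 2243854) ≈ 4.4566e-7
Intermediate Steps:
Function('v')(n, r) = Mul(4, r)
Function('j')(Y) = Mul(2, Y, Add(-698, Y)) (Function('j')(Y) = Mul(Add(-698, Y), Mul(2, Y)) = Mul(2, Y, Add(-698, Y)))
Pow(Add(Function('v')(739, -864), Function('j')(-767)), -1) = Pow(Add(Mul(4, -864), Mul(2, -767, Add(-698, -767))), -1) = Pow(Add(-3456, Mul(2, -767, -1465)), -1) = Pow(Add(-3456, 2247310), -1) = Pow(2243854, -1) = Rational(1, 2243854)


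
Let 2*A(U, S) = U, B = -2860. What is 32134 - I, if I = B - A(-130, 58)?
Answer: 34929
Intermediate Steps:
A(U, S) = U/2
I = -2795 (I = -2860 - (-130)/2 = -2860 - 1*(-65) = -2860 + 65 = -2795)
32134 - I = 32134 - 1*(-2795) = 32134 + 2795 = 34929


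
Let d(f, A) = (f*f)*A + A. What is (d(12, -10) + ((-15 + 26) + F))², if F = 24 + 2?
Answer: 1996569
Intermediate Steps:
F = 26
d(f, A) = A + A*f² (d(f, A) = f²*A + A = A*f² + A = A + A*f²)
(d(12, -10) + ((-15 + 26) + F))² = (-10*(1 + 12²) + ((-15 + 26) + 26))² = (-10*(1 + 144) + (11 + 26))² = (-10*145 + 37)² = (-1450 + 37)² = (-1413)² = 1996569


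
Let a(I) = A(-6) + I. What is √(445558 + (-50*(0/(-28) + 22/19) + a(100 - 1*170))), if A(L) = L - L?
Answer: 2*√40200067/19 ≈ 667.41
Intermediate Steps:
A(L) = 0
a(I) = I (a(I) = 0 + I = I)
√(445558 + (-50*(0/(-28) + 22/19) + a(100 - 1*170))) = √(445558 + (-50*(0/(-28) + 22/19) + (100 - 1*170))) = √(445558 + (-50*(0*(-1/28) + 22*(1/19)) + (100 - 170))) = √(445558 + (-50*(0 + 22/19) - 70)) = √(445558 + (-50*22/19 - 70)) = √(445558 + (-5*220/19 - 70)) = √(445558 + (-1100/19 - 70)) = √(445558 - 2430/19) = √(8463172/19) = 2*√40200067/19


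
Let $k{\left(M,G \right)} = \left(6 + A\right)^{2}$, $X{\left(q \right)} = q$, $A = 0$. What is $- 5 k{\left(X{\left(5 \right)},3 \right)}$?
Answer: $-180$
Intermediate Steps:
$k{\left(M,G \right)} = 36$ ($k{\left(M,G \right)} = \left(6 + 0\right)^{2} = 6^{2} = 36$)
$- 5 k{\left(X{\left(5 \right)},3 \right)} = \left(-5\right) 36 = -180$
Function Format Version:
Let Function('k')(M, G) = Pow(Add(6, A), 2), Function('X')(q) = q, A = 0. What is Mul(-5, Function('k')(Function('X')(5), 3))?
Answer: -180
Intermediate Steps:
Function('k')(M, G) = 36 (Function('k')(M, G) = Pow(Add(6, 0), 2) = Pow(6, 2) = 36)
Mul(-5, Function('k')(Function('X')(5), 3)) = Mul(-5, 36) = -180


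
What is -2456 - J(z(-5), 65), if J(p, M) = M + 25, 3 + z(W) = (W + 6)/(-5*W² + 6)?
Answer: -2546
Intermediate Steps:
z(W) = -3 + (6 + W)/(6 - 5*W²) (z(W) = -3 + (W + 6)/(-5*W² + 6) = -3 + (6 + W)/(6 - 5*W²))
J(p, M) = 25 + M
-2456 - J(z(-5), 65) = -2456 - (25 + 65) = -2456 - 1*90 = -2456 - 90 = -2546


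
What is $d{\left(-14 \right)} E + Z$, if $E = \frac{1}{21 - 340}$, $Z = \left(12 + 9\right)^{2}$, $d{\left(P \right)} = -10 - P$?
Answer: $\frac{140675}{319} \approx 440.99$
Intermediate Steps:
$Z = 441$ ($Z = 21^{2} = 441$)
$E = - \frac{1}{319}$ ($E = \frac{1}{-319} = - \frac{1}{319} \approx -0.0031348$)
$d{\left(-14 \right)} E + Z = \left(-10 - -14\right) \left(- \frac{1}{319}\right) + 441 = \left(-10 + 14\right) \left(- \frac{1}{319}\right) + 441 = 4 \left(- \frac{1}{319}\right) + 441 = - \frac{4}{319} + 441 = \frac{140675}{319}$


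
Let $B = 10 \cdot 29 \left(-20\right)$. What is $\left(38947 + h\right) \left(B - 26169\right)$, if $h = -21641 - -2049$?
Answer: $-618759995$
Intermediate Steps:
$h = -19592$ ($h = -21641 + 2049 = -19592$)
$B = -5800$ ($B = 290 \left(-20\right) = -5800$)
$\left(38947 + h\right) \left(B - 26169\right) = \left(38947 - 19592\right) \left(-5800 - 26169\right) = 19355 \left(-31969\right) = -618759995$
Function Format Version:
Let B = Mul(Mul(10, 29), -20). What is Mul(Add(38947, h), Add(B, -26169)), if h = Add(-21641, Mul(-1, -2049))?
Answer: -618759995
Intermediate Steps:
h = -19592 (h = Add(-21641, 2049) = -19592)
B = -5800 (B = Mul(290, -20) = -5800)
Mul(Add(38947, h), Add(B, -26169)) = Mul(Add(38947, -19592), Add(-5800, -26169)) = Mul(19355, -31969) = -618759995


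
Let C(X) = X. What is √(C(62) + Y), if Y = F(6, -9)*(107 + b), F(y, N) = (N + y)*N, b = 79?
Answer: 2*√1271 ≈ 71.302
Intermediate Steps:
F(y, N) = N*(N + y)
Y = 5022 (Y = (-9*(-9 + 6))*(107 + 79) = -9*(-3)*186 = 27*186 = 5022)
√(C(62) + Y) = √(62 + 5022) = √5084 = 2*√1271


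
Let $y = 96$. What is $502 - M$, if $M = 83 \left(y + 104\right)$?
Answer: $-16098$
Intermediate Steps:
$M = 16600$ ($M = 83 \left(96 + 104\right) = 83 \cdot 200 = 16600$)
$502 - M = 502 - 16600 = -16098$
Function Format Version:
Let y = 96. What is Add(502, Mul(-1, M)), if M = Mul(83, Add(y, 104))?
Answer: -16098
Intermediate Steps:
M = 16600 (M = Mul(83, Add(96, 104)) = Mul(83, 200) = 16600)
Add(502, Mul(-1, M)) = Add(502, Mul(-1, 16600)) = Add(502, -16600) = -16098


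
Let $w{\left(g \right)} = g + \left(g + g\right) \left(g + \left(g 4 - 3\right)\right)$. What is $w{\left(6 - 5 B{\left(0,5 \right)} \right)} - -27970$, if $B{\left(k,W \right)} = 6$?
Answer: $33850$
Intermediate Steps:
$w{\left(g \right)} = g + 2 g \left(-3 + 5 g\right)$ ($w{\left(g \right)} = g + 2 g \left(g + \left(4 g - 3\right)\right) = g + 2 g \left(g + \left(-3 + 4 g\right)\right) = g + 2 g \left(-3 + 5 g\right)$)
$w{\left(6 - 5 B{\left(0,5 \right)} \right)} - -27970 = 5 \left(6 - 30\right) \left(-1 + 2 \left(6 - 30\right)\right) - -27970 = 5 \left(6 - 30\right) \left(-1 + 2 \left(6 - 30\right)\right) + 27970 = 5 \left(-24\right) \left(-1 + 2 \left(-24\right)\right) + 27970 = 5 \left(-24\right) \left(-1 - 48\right) + 27970 = 5 \left(-24\right) \left(-49\right) + 27970 = 5880 + 27970 = 33850$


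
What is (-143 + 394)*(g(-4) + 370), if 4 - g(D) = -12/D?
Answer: 93121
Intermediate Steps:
g(D) = 4 + 12/D (g(D) = 4 - (-12)/D = 4 + 12/D)
(-143 + 394)*(g(-4) + 370) = (-143 + 394)*((4 + 12/(-4)) + 370) = 251*((4 + 12*(-1/4)) + 370) = 251*((4 - 3) + 370) = 251*(1 + 370) = 251*371 = 93121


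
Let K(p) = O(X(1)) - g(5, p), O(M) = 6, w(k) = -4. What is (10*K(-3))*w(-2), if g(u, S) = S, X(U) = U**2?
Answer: -360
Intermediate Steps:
K(p) = 6 - p
(10*K(-3))*w(-2) = (10*(6 - 1*(-3)))*(-4) = (10*(6 + 3))*(-4) = (10*9)*(-4) = 90*(-4) = -360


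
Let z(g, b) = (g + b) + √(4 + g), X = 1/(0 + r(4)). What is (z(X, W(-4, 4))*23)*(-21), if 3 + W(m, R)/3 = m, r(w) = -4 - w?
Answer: 81627/8 - 483*√62/4 ≈ 9252.6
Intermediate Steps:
W(m, R) = -9 + 3*m
X = -⅛ (X = 1/(0 + (-4 - 1*4)) = 1/(0 + (-4 - 4)) = 1/(0 - 8) = 1/(-8) = -⅛ ≈ -0.12500)
z(g, b) = b + g + √(4 + g) (z(g, b) = (b + g) + √(4 + g) = b + g + √(4 + g))
(z(X, W(-4, 4))*23)*(-21) = (((-9 + 3*(-4)) - ⅛ + √(4 - ⅛))*23)*(-21) = (((-9 - 12) - ⅛ + √(31/8))*23)*(-21) = ((-21 - ⅛ + √62/4)*23)*(-21) = ((-169/8 + √62/4)*23)*(-21) = (-3887/8 + 23*√62/4)*(-21) = 81627/8 - 483*√62/4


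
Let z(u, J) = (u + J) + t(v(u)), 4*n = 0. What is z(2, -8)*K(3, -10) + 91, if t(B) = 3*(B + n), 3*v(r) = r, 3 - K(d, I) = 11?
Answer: 123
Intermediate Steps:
n = 0 (n = (¼)*0 = 0)
K(d, I) = -8 (K(d, I) = 3 - 1*11 = 3 - 11 = -8)
v(r) = r/3
t(B) = 3*B (t(B) = 3*(B + 0) = 3*B)
z(u, J) = J + 2*u (z(u, J) = (u + J) + 3*(u/3) = (J + u) + u = J + 2*u)
z(2, -8)*K(3, -10) + 91 = (-8 + 2*2)*(-8) + 91 = (-8 + 4)*(-8) + 91 = -4*(-8) + 91 = 32 + 91 = 123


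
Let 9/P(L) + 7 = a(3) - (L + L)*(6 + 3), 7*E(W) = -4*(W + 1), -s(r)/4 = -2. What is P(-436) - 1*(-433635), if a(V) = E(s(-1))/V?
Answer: 23795720688/54875 ≈ 4.3364e+5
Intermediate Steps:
s(r) = 8 (s(r) = -4*(-2) = 8)
E(W) = -4/7 - 4*W/7 (E(W) = (-4*(W + 1))/7 = (-4*(1 + W))/7 = (-4 - 4*W)/7 = -4/7 - 4*W/7)
a(V) = -36/(7*V) (a(V) = (-4/7 - 4/7*8)/V = (-4/7 - 32/7)/V = -36/(7*V))
P(L) = 9/(-61/7 - 18*L) (P(L) = 9/(-7 + (-36/7/3 - (L + L)*(6 + 3))) = 9/(-7 + (-36/7*⅓ - 2*L*9)) = 9/(-7 + (-12/7 - 18*L)) = 9/(-61/7 - 18*L))
P(-436) - 1*(-433635) = -63/(61 + 126*(-436)) - 1*(-433635) = -63/(61 - 54936) + 433635 = -63/(-54875) + 433635 = -63*(-1/54875) + 433635 = 63/54875 + 433635 = 23795720688/54875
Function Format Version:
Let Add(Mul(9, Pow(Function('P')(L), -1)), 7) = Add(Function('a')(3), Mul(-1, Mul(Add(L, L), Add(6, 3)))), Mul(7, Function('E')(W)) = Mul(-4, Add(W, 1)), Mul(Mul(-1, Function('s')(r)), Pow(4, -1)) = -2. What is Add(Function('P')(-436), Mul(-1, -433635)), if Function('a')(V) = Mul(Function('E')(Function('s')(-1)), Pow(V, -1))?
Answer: Rational(23795720688, 54875) ≈ 4.3364e+5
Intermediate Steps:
Function('s')(r) = 8 (Function('s')(r) = Mul(-4, -2) = 8)
Function('E')(W) = Add(Rational(-4, 7), Mul(Rational(-4, 7), W)) (Function('E')(W) = Mul(Rational(1, 7), Mul(-4, Add(W, 1))) = Mul(Rational(1, 7), Mul(-4, Add(1, W))) = Mul(Rational(1, 7), Add(-4, Mul(-4, W))) = Add(Rational(-4, 7), Mul(Rational(-4, 7), W)))
Function('a')(V) = Mul(Rational(-36, 7), Pow(V, -1)) (Function('a')(V) = Mul(Add(Rational(-4, 7), Mul(Rational(-4, 7), 8)), Pow(V, -1)) = Mul(Add(Rational(-4, 7), Rational(-32, 7)), Pow(V, -1)) = Mul(Rational(-36, 7), Pow(V, -1)))
Function('P')(L) = Mul(9, Pow(Add(Rational(-61, 7), Mul(-18, L)), -1)) (Function('P')(L) = Mul(9, Pow(Add(-7, Add(Mul(Rational(-36, 7), Pow(3, -1)), Mul(-1, Mul(Add(L, L), Add(6, 3))))), -1)) = Mul(9, Pow(Add(-7, Add(Mul(Rational(-36, 7), Rational(1, 3)), Mul(-1, Mul(Mul(2, L), 9)))), -1)) = Mul(9, Pow(Add(-7, Add(Rational(-12, 7), Mul(-1, Mul(18, L)))), -1)) = Mul(9, Pow(Add(-7, Add(Rational(-12, 7), Mul(-18, L))), -1)) = Mul(9, Pow(Add(Rational(-61, 7), Mul(-18, L)), -1)))
Add(Function('P')(-436), Mul(-1, -433635)) = Add(Mul(-63, Pow(Add(61, Mul(126, -436)), -1)), Mul(-1, -433635)) = Add(Mul(-63, Pow(Add(61, -54936), -1)), 433635) = Add(Mul(-63, Pow(-54875, -1)), 433635) = Add(Mul(-63, Rational(-1, 54875)), 433635) = Add(Rational(63, 54875), 433635) = Rational(23795720688, 54875)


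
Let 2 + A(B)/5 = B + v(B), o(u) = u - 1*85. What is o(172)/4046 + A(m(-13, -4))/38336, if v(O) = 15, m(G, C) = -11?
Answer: 843923/38776864 ≈ 0.021764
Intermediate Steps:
o(u) = -85 + u (o(u) = u - 85 = -85 + u)
A(B) = 65 + 5*B (A(B) = -10 + 5*(B + 15) = -10 + 5*(15 + B) = -10 + (75 + 5*B) = 65 + 5*B)
o(172)/4046 + A(m(-13, -4))/38336 = (-85 + 172)/4046 + (65 + 5*(-11))/38336 = 87*(1/4046) + (65 - 55)*(1/38336) = 87/4046 + 10*(1/38336) = 87/4046 + 5/19168 = 843923/38776864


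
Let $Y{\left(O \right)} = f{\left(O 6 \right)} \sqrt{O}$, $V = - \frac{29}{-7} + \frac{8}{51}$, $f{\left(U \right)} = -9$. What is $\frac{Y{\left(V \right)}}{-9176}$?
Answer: $\frac{3 \sqrt{547995}}{1091944} \approx 0.0020338$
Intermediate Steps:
$V = \frac{1535}{357}$ ($V = \left(-29\right) \left(- \frac{1}{7}\right) + 8 \cdot \frac{1}{51} = \frac{29}{7} + \frac{8}{51} = \frac{1535}{357} \approx 4.2997$)
$Y{\left(O \right)} = - 9 \sqrt{O}$
$\frac{Y{\left(V \right)}}{-9176} = \frac{\left(-9\right) \sqrt{\frac{1535}{357}}}{-9176} = - 9 \frac{\sqrt{547995}}{357} \left(- \frac{1}{9176}\right) = - \frac{3 \sqrt{547995}}{119} \left(- \frac{1}{9176}\right) = \frac{3 \sqrt{547995}}{1091944}$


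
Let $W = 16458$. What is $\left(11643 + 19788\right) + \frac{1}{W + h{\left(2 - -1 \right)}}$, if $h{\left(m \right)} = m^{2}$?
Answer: $\frac{517574278}{16467} \approx 31431.0$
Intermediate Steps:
$\left(11643 + 19788\right) + \frac{1}{W + h{\left(2 - -1 \right)}} = \left(11643 + 19788\right) + \frac{1}{16458 + \left(2 - -1\right)^{2}} = 31431 + \frac{1}{16458 + \left(2 + 1\right)^{2}} = 31431 + \frac{1}{16458 + 3^{2}} = 31431 + \frac{1}{16458 + 9} = 31431 + \frac{1}{16467} = \frac{517574278}{16467}$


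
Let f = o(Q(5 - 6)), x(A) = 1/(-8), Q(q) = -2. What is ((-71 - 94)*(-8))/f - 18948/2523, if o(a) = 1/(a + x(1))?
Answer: -2365321/841 ≈ -2812.5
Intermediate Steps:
x(A) = -1/8
o(a) = 1/(-1/8 + a) (o(a) = 1/(a - 1/8) = 1/(-1/8 + a))
f = -8/17 (f = 8/(-1 + 8*(-2)) = 8/(-1 - 16) = 8/(-17) = 8*(-1/17) = -8/17 ≈ -0.47059)
((-71 - 94)*(-8))/f - 18948/2523 = ((-71 - 94)*(-8))/(-8/17) - 18948/2523 = -165*(-8)*(-17/8) - 18948*1/2523 = 1320*(-17/8) - 6316/841 = -2805 - 6316/841 = -2365321/841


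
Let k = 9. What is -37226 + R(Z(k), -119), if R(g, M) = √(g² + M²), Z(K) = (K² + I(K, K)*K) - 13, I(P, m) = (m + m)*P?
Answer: -37226 + 7*√47813 ≈ -35695.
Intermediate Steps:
I(P, m) = 2*P*m (I(P, m) = (2*m)*P = 2*P*m)
Z(K) = -13 + K² + 2*K³ (Z(K) = (K² + (2*K*K)*K) - 13 = (K² + (2*K²)*K) - 13 = (K² + 2*K³) - 13 = -13 + K² + 2*K³)
R(g, M) = √(M² + g²)
-37226 + R(Z(k), -119) = -37226 + √((-119)² + (-13 + 9² + 2*9³)²) = -37226 + √(14161 + (-13 + 81 + 2*729)²) = -37226 + √(14161 + (-13 + 81 + 1458)²) = -37226 + √(14161 + 1526²) = -37226 + √(14161 + 2328676) = -37226 + √2342837 = -37226 + 7*√47813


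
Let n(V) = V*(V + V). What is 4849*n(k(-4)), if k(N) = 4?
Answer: 155168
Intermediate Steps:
n(V) = 2*V² (n(V) = V*(2*V) = 2*V²)
4849*n(k(-4)) = 4849*(2*4²) = 4849*(2*16) = 4849*32 = 155168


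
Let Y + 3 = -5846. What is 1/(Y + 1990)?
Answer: -1/3859 ≈ -0.00025913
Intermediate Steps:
Y = -5849 (Y = -3 - 5846 = -5849)
1/(Y + 1990) = 1/(-5849 + 1990) = 1/(-3859) = -1/3859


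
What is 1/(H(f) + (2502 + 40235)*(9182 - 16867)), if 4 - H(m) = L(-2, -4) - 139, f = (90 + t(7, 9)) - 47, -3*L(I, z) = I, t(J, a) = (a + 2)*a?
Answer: -3/985301108 ≈ -3.0448e-9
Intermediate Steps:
t(J, a) = a*(2 + a) (t(J, a) = (2 + a)*a = a*(2 + a))
L(I, z) = -I/3
f = 142 (f = (90 + 9*(2 + 9)) - 47 = (90 + 9*11) - 47 = (90 + 99) - 47 = 189 - 47 = 142)
H(m) = 427/3 (H(m) = 4 - (-⅓*(-2) - 139) = 4 - (⅔ - 139) = 4 - 1*(-415/3) = 4 + 415/3 = 427/3)
1/(H(f) + (2502 + 40235)*(9182 - 16867)) = 1/(427/3 + (2502 + 40235)*(9182 - 16867)) = 1/(427/3 + 42737*(-7685)) = 1/(427/3 - 328433845) = 1/(-985301108/3) = -3/985301108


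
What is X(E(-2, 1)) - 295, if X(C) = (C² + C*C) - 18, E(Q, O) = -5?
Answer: -263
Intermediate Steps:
X(C) = -18 + 2*C² (X(C) = (C² + C²) - 18 = 2*C² - 18 = -18 + 2*C²)
X(E(-2, 1)) - 295 = (-18 + 2*(-5)²) - 295 = (-18 + 2*25) - 295 = (-18 + 50) - 295 = 32 - 295 = -263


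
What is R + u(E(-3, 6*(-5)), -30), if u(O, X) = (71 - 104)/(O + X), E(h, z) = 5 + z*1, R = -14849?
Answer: -74242/5 ≈ -14848.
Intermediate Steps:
E(h, z) = 5 + z
u(O, X) = -33/(O + X)
R + u(E(-3, 6*(-5)), -30) = -14849 - 33/((5 + 6*(-5)) - 30) = -14849 - 33/((5 - 30) - 30) = -14849 - 33/(-25 - 30) = -14849 - 33/(-55) = -14849 - 33*(-1/55) = -14849 + 3/5 = -74242/5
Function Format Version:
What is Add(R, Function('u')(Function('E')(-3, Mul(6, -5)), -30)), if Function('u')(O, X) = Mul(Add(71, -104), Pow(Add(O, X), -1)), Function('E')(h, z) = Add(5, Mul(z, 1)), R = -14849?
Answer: Rational(-74242, 5) ≈ -14848.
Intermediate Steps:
Function('E')(h, z) = Add(5, z)
Function('u')(O, X) = Mul(-33, Pow(Add(O, X), -1))
Add(R, Function('u')(Function('E')(-3, Mul(6, -5)), -30)) = Add(-14849, Mul(-33, Pow(Add(Add(5, Mul(6, -5)), -30), -1))) = Add(-14849, Mul(-33, Pow(Add(Add(5, -30), -30), -1))) = Add(-14849, Mul(-33, Pow(Add(-25, -30), -1))) = Add(-14849, Mul(-33, Pow(-55, -1))) = Add(-14849, Mul(-33, Rational(-1, 55))) = Add(-14849, Rational(3, 5)) = Rational(-74242, 5)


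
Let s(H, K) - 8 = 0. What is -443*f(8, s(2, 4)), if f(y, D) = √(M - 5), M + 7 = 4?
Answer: -886*I*√2 ≈ -1253.0*I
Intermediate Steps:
M = -3 (M = -7 + 4 = -3)
s(H, K) = 8 (s(H, K) = 8 + 0 = 8)
f(y, D) = 2*I*√2 (f(y, D) = √(-3 - 5) = √(-8) = 2*I*√2)
-443*f(8, s(2, 4)) = -886*I*√2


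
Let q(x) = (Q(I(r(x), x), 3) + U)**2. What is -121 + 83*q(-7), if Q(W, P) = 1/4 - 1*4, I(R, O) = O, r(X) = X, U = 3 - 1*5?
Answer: 41971/16 ≈ 2623.2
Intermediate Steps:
U = -2 (U = 3 - 5 = -2)
Q(W, P) = -15/4 (Q(W, P) = 1/4 - 4 = -15/4)
q(x) = 529/16 (q(x) = (-15/4 - 2)**2 = (-23/4)**2 = 529/16)
-121 + 83*q(-7) = -121 + 83*(529/16) = -121 + 43907/16 = 41971/16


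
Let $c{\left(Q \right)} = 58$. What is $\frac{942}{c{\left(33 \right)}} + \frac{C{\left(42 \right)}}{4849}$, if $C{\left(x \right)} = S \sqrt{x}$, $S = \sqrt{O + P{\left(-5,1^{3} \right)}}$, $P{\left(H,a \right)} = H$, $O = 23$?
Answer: $\frac{471}{29} + \frac{6 \sqrt{21}}{4849} \approx 16.247$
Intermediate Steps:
$S = 3 \sqrt{2}$ ($S = \sqrt{23 - 5} = \sqrt{18} = 3 \sqrt{2} \approx 4.2426$)
$C{\left(x \right)} = 3 \sqrt{2} \sqrt{x}$
$\frac{942}{c{\left(33 \right)}} + \frac{C{\left(42 \right)}}{4849} = \frac{942}{58} + \frac{3 \sqrt{2} \sqrt{42}}{4849} = 942 \cdot \frac{1}{58} + 6 \sqrt{21} \cdot \frac{1}{4849} = \frac{471}{29} + \frac{6 \sqrt{21}}{4849}$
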